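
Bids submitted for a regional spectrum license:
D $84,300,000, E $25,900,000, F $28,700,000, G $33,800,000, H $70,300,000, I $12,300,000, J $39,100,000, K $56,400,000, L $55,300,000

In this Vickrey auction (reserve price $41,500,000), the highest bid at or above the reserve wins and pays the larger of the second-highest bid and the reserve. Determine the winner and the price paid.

Bids in order: 84,300,000 (D) > 70,300,000 (H) > 56,400,000 (K) > 55,300,000 (L) > 39,100,000 (J) > 33,800,000 (G) > …
D has the top bid at or above the reserve ($84,300,000).
Second-highest bid $70,300,000 exceeds the reserve $41,500,000 → payment $70,300,000.

D pays $70,300,000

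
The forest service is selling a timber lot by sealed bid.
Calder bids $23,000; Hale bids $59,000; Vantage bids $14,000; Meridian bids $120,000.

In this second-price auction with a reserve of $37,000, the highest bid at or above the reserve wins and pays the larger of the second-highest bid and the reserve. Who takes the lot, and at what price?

Bids in order: 120,000 (Meridian) > 59,000 (Hale) > 23,000 (Calder) > 14,000 (Vantage)
Meridian has the top bid at or above the reserve ($120,000).
Second-highest bid $59,000 exceeds the reserve $37,000 → payment $59,000.

Meridian pays $59,000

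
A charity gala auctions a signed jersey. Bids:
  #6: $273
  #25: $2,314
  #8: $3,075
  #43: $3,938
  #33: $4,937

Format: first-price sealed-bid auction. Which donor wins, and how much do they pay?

Bids in order: 4,937 (#33) > 3,938 (#43) > 3,075 (#8) > 2,314 (#25) > 273 (#6)
#33 has the highest bid and pays exactly that: $4,937.

#33 pays $4,937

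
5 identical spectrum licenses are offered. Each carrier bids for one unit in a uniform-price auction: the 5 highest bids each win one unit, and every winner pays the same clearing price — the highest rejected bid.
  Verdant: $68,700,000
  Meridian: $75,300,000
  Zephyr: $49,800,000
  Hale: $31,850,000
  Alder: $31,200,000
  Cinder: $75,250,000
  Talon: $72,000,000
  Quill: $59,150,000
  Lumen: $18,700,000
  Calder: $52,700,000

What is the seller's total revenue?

Total revenue: $263,500,000

Bids ranked high→low: 75,300,000 (Meridian), 75,250,000 (Cinder), 72,000,000 (Talon), 68,700,000 (Verdant), 59,150,000 (Quill), 52,700,000 (Calder), 49,800,000 (Zephyr), …
Winners (5 units): Meridian, Cinder, Talon, Verdant, Quill.
First losing bid is Calder's $52,700,000, which sets the uniform price.
Total revenue = 5 × $52,700,000 = $263,500,000.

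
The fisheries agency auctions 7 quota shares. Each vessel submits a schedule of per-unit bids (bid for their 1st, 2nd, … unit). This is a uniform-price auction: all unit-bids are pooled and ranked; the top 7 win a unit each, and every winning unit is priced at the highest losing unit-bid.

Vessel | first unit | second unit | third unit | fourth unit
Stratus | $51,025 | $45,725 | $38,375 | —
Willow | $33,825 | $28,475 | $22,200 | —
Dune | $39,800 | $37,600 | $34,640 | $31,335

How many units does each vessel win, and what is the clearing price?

All unit-bids, highest first — top 7: 51,025 (Stratus-1), 45,725 (Stratus-2), 39,800 (Dune-1), 38,375 (Stratus-3), 37,600 (Dune-2), 34,640 (Dune-3), 33,825 (Willow-1)
Highest rejected unit-bid = $31,335.
Allocation: Dune 3, Stratus 3, Willow 1.

Dune 3, Stratus 3, Willow 1; clearing price $31,335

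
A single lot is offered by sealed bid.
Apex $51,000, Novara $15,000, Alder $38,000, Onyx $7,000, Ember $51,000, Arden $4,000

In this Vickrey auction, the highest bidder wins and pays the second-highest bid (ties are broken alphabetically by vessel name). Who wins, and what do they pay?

Sorting bids: 51,000 (Apex) > 51,000 (Ember) > 38,000 (Alder) > 15,000 (Novara) > 7,000 (Onyx) > 4,000 (Arden)
Apex and Ember tie at $51,000; tie-break gives it to Apex.
Second-price: Apex pays Ember's bid of $51,000.

Apex pays $51,000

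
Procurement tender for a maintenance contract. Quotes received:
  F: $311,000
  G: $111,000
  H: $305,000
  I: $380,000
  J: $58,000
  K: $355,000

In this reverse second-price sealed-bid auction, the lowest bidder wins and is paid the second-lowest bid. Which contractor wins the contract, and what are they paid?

J is paid $111,000

Sorting bids: 58,000 (J) < 111,000 (G) < 305,000 (H) < 311,000 (F) < 355,000 (K) < 380,000 (I)
J wins with the lowest bid; price is set by the runner-up at $111,000.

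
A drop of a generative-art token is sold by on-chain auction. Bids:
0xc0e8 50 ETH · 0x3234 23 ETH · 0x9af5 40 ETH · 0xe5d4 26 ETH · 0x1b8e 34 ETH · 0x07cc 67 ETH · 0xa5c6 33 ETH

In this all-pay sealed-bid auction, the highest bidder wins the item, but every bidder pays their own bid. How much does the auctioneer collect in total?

Bids in order: 67 (0x07cc) > 50 (0xc0e8) > 40 (0x9af5) > 34 (0x1b8e) > 33 (0xa5c6) > 26 (0xe5d4) > …
Every bidder forfeits their bid regardless of winning.
Revenue = 50 + 23 + 40 + 26 + 34 + 67 + 33 = 273 ETH.

Total revenue: 273 ETH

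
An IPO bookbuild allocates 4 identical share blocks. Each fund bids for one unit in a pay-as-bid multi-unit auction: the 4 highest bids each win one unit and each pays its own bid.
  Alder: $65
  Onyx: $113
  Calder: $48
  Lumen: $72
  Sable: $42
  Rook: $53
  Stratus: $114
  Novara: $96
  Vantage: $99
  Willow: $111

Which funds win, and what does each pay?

Ordering the bids: 114 (Stratus), 113 (Onyx), 111 (Willow), 99 (Vantage), 96 (Novara), 72 (Lumen), …
The 4 highest are Stratus, Onyx, Willow, Vantage.
Each winner pays its own bid: Stratus $114, Onyx $113, Willow $111, Vantage $99.

Stratus $114, Onyx $113, Willow $111, Vantage $99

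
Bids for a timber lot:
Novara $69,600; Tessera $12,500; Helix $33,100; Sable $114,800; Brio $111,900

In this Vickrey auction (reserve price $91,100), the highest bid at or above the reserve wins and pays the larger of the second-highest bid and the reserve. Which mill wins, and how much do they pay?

Sable pays $111,900

Sorting bids: 114,800 (Sable) > 111,900 (Brio) > 69,600 (Novara) > 33,100 (Helix) > 12,500 (Tessera)
Sable has the top bid at or above the reserve ($114,800).
Second-highest bid $111,900 exceeds the reserve $91,100 → payment $111,900.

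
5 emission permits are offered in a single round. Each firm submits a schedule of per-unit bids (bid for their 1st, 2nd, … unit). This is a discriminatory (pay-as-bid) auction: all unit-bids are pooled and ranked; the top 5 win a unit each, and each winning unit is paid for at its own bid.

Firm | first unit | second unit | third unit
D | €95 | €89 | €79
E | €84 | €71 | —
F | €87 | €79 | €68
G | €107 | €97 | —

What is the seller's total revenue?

Total revenue: €475

Merging the schedules and taking the best 5: 107 (G-1), 97 (G-2), 95 (D-1), 89 (D-2), 87 (F-1)
Next rejected bid: €84 (not a price — pay-as-bid).
Each winning unit pays its own bid.
Revenue = 107 + 97 + 95 + 89 + 87 = €475.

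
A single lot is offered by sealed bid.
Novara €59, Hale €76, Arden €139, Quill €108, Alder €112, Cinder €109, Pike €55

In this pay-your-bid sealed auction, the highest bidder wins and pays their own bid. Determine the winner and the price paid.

Pay-your-bid sealed auction: the highest bidder wins and pays their own bid.
Bids in order: 139 (Arden) > 112 (Alder) > 109 (Cinder) > 108 (Quill) > 76 (Hale) > 59 (Novara) > …
First-price: Arden pays what they bid, €139.

Arden pays €139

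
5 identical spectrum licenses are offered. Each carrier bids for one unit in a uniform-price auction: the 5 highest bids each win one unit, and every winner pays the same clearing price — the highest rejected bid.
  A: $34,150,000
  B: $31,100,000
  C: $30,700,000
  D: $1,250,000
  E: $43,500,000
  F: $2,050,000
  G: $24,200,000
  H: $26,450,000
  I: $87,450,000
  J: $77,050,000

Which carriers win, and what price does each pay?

Ordering the bids: 87,450,000 (I), 77,050,000 (J), 43,500,000 (E), 34,150,000 (A), 31,100,000 (B), 30,700,000 (C), 26,450,000 (H), …
Top 5: I, J, E, A, B.
Highest unsuccessful bid: $30,700,000 → clearing price.

I, J, E, A, B; each pays $30,700,000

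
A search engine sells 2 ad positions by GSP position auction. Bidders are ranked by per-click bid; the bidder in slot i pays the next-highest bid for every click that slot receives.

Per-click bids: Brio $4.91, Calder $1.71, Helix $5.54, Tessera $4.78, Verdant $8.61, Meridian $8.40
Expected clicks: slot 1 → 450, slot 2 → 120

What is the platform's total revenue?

Total revenue: $4444.80

Per-click bids in order: $8.61 (Verdant) > $8.40 (Meridian) > $5.54 (Helix) > …
Slot 1: Verdant pays $8.40 × 450 = $3780.00
Slot 2: Meridian pays $5.54 × 120 = $664.80
Total = $4444.80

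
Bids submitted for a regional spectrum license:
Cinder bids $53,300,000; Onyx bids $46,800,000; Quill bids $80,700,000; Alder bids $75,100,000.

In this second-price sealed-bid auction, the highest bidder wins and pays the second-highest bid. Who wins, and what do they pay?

Bids ranked: 80,700,000 (Quill) > 75,100,000 (Alder) > 53,300,000 (Cinder) > 46,800,000 (Onyx)
Quill is highest; pays the second-highest bid, $75,100,000.

Quill pays $75,100,000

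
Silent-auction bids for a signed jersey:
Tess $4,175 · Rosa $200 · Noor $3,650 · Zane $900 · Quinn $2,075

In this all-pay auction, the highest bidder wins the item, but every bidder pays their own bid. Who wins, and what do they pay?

All-pay auction: the highest bidder wins the item, but every bidder pays their own bid.
Bids ranked: 4,175 (Tess) > 3,650 (Noor) > 2,075 (Quinn) > 900 (Zane) > 200 (Rosa)
Tess wins with the top bid; all bids are sunk regardless.

Tess pays $4,175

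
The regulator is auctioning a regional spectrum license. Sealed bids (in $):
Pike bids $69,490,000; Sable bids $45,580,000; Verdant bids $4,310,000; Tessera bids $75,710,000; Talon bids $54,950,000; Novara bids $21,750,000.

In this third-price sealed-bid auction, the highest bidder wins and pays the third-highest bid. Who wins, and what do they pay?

Rule: the highest bidder wins and pays the third-highest bid.
Bids in order: 75,710,000 (Tessera) > 69,490,000 (Pike) > 54,950,000 (Talon) > 45,580,000 (Sable) > 21,750,000 (Novara) > 4,310,000 (Verdant)
Tessera is highest; pays the third-highest bid, $54,950,000.

Tessera pays $54,950,000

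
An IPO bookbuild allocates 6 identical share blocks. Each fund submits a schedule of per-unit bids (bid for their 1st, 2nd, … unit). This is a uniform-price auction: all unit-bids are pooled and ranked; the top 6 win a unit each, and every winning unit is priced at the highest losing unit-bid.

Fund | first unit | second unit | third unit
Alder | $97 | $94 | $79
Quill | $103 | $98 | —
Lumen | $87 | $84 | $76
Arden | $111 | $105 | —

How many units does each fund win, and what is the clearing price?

Pooled unit-bids ranked (top 6): 111 (Arden-1), 105 (Arden-2), 103 (Quill-1), 98 (Quill-2), 97 (Alder-1), 94 (Alder-2)
The (k+1)-th unit-bid is $87.
Allocation: Alder 2, Arden 2, Quill 2.

Alder 2, Arden 2, Quill 2; clearing price $87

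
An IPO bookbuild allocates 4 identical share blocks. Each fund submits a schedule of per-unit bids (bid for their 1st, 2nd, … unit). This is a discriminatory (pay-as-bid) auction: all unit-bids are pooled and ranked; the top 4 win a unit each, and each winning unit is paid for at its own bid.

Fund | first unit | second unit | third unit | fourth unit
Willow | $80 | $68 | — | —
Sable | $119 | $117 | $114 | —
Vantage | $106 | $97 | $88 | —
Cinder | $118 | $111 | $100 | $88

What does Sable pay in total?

Sable pays $350

Merging the schedules and taking the best 4: 119 (Sable-1), 118 (Cinder-1), 117 (Sable-2), 114 (Sable-3)
Next rejected bid: $111 (not a price — pay-as-bid).
Sable's winning unit-bids: 119 + 117 + 114 = $350.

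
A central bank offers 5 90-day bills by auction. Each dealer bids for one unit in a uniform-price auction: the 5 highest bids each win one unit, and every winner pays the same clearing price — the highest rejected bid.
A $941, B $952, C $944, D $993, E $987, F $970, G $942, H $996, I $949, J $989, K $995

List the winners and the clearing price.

Ordering the bids: 996 (H), 995 (K), 993 (D), 989 (J), 987 (E), 970 (F), 952 (B), …
Top 5: H, K, D, J, E.
First losing bid is F's $970, which sets the uniform price.

H, K, D, J, E; each pays $970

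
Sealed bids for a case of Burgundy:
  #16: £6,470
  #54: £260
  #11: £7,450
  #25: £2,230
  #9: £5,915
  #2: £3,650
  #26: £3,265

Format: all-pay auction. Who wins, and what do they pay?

Bids ranked: 7,450 (#11) > 6,470 (#16) > 5,915 (#9) > 3,650 (#2) > 3,265 (#26) > 2,230 (#25) > …
#11 is highest and takes the item; every bidder forfeits their bid.

#11 pays £7,450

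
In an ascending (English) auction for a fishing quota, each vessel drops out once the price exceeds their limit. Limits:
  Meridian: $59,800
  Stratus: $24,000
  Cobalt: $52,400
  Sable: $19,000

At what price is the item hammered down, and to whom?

Rule: the price rises until one bidder remains; the winner pays the price at which the last rival dropped out.
Sorting limits: 59,800 (Meridian) > 52,400 (Cobalt) > 24,000 (Stratus) > 19,000 (Sable)
Bidding ends when Cobalt exits at $52,400; Meridian takes it.

Meridian wins at $52,400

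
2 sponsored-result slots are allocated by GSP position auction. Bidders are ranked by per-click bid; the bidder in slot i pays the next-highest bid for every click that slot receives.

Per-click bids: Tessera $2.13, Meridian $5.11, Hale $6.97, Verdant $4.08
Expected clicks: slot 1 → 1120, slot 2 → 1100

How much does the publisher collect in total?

Total revenue: $10211.20

Sorting advertisers: $6.97 (Hale) > $5.11 (Meridian) > $4.08 (Verdant) > …
Slot 1: Hale pays $5.11 × 1120 = $5723.20
Slot 2: Meridian pays $4.08 × 1100 = $4488.00
Total = $10211.20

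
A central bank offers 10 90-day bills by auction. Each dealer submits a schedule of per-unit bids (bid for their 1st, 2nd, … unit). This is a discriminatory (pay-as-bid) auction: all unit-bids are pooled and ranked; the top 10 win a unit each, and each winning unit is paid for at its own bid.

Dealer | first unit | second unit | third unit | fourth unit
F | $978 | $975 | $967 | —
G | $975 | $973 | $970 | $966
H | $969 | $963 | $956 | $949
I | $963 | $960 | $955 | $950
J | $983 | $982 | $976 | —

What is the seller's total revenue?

All unit-bids, highest first — top 10: 983 (J-1), 982 (J-2), 978 (F-1), 976 (J-3), 975 (F-2), 975 (G-1), 973 (G-2), 970 (G-3), 969 (H-1), 967 (F-3)
Next rejected bid: $966 (not a price — pay-as-bid).
Each winning unit pays its own bid.
Revenue = 983 + 982 + 978 + 976 + 975 + 975 + 973 + 970 + 969 + 967 = $9,748.

Total revenue: $9,748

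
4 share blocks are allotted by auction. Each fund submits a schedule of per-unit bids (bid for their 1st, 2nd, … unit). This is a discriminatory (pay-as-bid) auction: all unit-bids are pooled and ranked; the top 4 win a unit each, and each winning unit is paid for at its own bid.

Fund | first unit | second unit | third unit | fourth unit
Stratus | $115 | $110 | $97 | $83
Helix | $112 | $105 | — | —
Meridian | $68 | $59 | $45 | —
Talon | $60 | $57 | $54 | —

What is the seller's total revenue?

All unit-bids, highest first — top 4: 115 (Stratus-1), 112 (Helix-1), 110 (Stratus-2), 105 (Helix-2)
Next rejected bid: $97 (not a price — pay-as-bid).
Each winning unit pays its own bid.
Revenue = 115 + 112 + 110 + 105 = $442.

Total revenue: $442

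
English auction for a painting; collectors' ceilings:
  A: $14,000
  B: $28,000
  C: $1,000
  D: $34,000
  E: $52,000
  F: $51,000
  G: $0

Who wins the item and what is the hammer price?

E wins at $51,000

Limits in order: 52,000 (E) > 51,000 (F) > 34,000 (D) > 28,000 (B) > 14,000 (A) > 1,000 (C) > …
Bidding ends when F exits at $51,000; E takes it.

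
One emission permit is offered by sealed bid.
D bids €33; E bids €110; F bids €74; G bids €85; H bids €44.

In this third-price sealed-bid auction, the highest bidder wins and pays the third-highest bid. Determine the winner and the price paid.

Rule: the highest bidder wins and pays the third-highest bid.
Bids ranked: 110 (E) > 85 (G) > 74 (F) > 44 (H) > 33 (D)
E is highest; pays the third-highest bid, €74.

E pays €74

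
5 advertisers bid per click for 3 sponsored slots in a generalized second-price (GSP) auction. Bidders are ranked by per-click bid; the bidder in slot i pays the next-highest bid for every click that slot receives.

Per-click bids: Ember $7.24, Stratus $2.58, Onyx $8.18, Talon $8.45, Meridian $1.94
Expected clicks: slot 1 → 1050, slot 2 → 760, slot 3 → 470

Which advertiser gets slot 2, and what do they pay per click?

Sorting advertisers: $8.45 (Talon) > $8.18 (Onyx) > $7.24 (Ember) > $2.58 (Stratus) > …
Slot 2 goes to the second-ranked bidder, Onyx, who pays the next bid down: $7.24/click.

Onyx; $7.24 per click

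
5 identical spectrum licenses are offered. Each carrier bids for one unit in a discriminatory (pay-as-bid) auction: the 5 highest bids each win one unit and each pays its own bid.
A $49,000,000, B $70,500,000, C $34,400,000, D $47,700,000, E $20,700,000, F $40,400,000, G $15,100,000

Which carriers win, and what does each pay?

B $70,500,000, A $49,000,000, D $47,700,000, F $40,400,000, C $34,400,000

Ordering the bids: 70,500,000 (B), 49,000,000 (A), 47,700,000 (D), 40,400,000 (F), 34,400,000 (C), 20,700,000 (E), 15,100,000 (G)
Winners (5 units): B, A, D, F, C.
Each winner pays its own bid: B $70,500,000, A $49,000,000, D $47,700,000, F $40,400,000, C $34,400,000.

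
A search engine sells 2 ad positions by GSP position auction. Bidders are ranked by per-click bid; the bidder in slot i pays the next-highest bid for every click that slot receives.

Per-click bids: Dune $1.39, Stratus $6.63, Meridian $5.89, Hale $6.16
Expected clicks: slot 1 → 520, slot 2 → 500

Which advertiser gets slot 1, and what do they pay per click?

Ranked by bid: $6.63 (Stratus) > $6.16 (Hale) > $5.89 (Meridian) > …
Slot 1 goes to the first-ranked bidder, Stratus, who pays the next bid down: $6.16/click.

Stratus; $6.16 per click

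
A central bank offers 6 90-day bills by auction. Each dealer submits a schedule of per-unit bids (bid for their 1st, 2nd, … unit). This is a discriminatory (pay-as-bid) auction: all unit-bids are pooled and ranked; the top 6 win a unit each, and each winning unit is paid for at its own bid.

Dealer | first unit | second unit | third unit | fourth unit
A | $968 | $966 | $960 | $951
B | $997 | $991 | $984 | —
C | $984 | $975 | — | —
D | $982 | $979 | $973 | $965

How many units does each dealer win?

Merging the schedules and taking the best 6: 997 (B-1), 991 (B-2), 984 (B-3), 984 (C-1), 982 (D-1), 979 (D-2)
Next rejected bid: $975 (not a price — pay-as-bid).
Allocation: B 3, C 1, D 2.

B 3, C 1, D 2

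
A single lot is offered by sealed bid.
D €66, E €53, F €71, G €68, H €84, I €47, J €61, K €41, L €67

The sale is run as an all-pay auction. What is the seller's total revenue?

Total revenue: €558

All-pay auction: the highest bidder wins the item, but every bidder pays their own bid.
Bids in order: 84 (H) > 71 (F) > 68 (G) > 67 (L) > 66 (D) > 61 (J) > …
Every bidder forfeits their bid regardless of winning.
Revenue = 66 + 53 + 71 + 68 + 84 + 47 + 61 + 41 + 67 = €558.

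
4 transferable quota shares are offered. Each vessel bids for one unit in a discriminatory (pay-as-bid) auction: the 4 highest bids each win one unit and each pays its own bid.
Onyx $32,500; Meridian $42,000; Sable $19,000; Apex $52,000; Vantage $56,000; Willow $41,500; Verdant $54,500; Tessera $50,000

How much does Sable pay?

Bids ranked high→low: 56,000 (Vantage), 54,500 (Verdant), 52,000 (Apex), 50,000 (Tessera), 42,000 (Meridian), 41,500 (Willow), …
Top 4: Vantage, Verdant, Apex, Tessera.
Sable does not win → $0.

Sable pays $0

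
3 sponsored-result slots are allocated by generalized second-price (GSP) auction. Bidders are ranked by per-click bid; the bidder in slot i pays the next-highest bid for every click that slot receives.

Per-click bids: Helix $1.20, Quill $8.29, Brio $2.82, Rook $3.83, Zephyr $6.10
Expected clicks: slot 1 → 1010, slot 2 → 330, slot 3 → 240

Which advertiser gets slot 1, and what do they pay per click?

Quill; $6.10 per click

Ranked by bid: $8.29 (Quill) > $6.10 (Zephyr) > $3.83 (Rook) > $2.82 (Brio) > …
Slot 1 goes to the first-ranked bidder, Quill, who pays the next bid down: $6.10/click.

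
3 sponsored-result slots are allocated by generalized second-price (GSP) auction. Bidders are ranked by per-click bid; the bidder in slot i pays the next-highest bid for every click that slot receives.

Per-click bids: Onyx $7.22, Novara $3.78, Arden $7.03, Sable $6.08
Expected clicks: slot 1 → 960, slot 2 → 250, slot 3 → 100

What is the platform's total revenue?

Per-click bids in order: $7.22 (Onyx) > $7.03 (Arden) > $6.08 (Sable) > $3.78 (Novara)
Slot 1: Onyx pays $7.03 × 960 = $6748.80
Slot 2: Arden pays $6.08 × 250 = $1520.00
Slot 3: Sable pays $3.78 × 100 = $378.00
Total = $8646.80

Total revenue: $8646.80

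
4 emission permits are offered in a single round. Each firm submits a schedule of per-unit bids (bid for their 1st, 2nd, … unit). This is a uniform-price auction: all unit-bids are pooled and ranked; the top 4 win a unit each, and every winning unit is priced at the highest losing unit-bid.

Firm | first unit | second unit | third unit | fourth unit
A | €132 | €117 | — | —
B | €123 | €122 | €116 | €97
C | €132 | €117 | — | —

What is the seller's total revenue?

Total revenue: €468

All unit-bids, highest first — top 4: 132 (A-1), 132 (C-1), 123 (B-1), 122 (B-2)
Highest rejected unit-bid = €117.
Allocation: A 1, B 2, C 1. Every unit priced at €117.
Revenue = 4 × 117 = €468.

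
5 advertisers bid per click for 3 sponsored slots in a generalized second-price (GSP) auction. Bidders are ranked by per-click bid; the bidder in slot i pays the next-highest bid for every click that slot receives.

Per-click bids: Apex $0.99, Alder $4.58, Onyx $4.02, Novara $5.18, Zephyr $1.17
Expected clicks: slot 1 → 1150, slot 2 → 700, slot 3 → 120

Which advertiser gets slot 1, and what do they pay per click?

Sorting advertisers: $5.18 (Novara) > $4.58 (Alder) > $4.02 (Onyx) > $1.17 (Zephyr) > …
Slot 1 goes to the first-ranked bidder, Novara, who pays the next bid down: $4.58/click.

Novara; $4.58 per click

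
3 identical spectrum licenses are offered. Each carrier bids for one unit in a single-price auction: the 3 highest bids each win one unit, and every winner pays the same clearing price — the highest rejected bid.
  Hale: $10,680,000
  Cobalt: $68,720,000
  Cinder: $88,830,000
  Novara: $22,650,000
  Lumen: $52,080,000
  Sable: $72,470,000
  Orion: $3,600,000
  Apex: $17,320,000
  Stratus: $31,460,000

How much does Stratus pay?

Stratus pays $0

Sorting: 88,830,000 (Cinder), 72,470,000 (Sable), 68,720,000 (Cobalt), 52,080,000 (Lumen), 31,460,000 (Stratus), …
The 3 highest are Cinder, Sable, Cobalt.
First losing bid is Lumen's $52,080,000, which sets the uniform price.
Stratus does not win → pays $0.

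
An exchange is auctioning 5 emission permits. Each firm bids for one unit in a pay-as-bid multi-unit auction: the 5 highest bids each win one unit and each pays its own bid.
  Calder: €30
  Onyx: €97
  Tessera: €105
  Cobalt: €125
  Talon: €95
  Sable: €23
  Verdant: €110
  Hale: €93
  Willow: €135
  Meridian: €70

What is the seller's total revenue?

Ordering the bids: 135 (Willow), 125 (Cobalt), 110 (Verdant), 105 (Tessera), 97 (Onyx), 95 (Talon), 93 (Hale), …
Winners (5 units): Willow, Cobalt, Verdant, Tessera, Onyx.
Total revenue = 135 + 125 + 110 + 105 + 97 = €572.

Total revenue: €572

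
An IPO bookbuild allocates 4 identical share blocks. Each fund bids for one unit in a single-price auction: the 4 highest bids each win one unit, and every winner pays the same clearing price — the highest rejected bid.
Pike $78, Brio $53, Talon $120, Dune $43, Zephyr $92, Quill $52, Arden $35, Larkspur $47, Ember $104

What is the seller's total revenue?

Ordering the bids: 120 (Talon), 104 (Ember), 92 (Zephyr), 78 (Pike), 53 (Brio), 52 (Quill), …
Winners (4 units): Talon, Ember, Zephyr, Pike.
Highest unsuccessful bid: $53 → clearing price.
Total revenue = 4 × $53 = $212.

Total revenue: $212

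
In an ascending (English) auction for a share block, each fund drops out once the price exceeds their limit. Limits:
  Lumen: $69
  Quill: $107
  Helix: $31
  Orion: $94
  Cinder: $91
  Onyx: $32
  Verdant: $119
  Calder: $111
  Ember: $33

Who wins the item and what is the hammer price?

Ascending (English) auction: the price rises until one bidder remains; the winner pays the price at which the last rival dropped out.
Sorting limits: 119 (Verdant) > 111 (Calder) > 107 (Quill) > 94 (Orion) > 91 (Cinder) > 69 (Lumen) > …
Once the price passes $111, only Verdant is left; the hammer falls at Calder's limit of $111.

Verdant wins at $111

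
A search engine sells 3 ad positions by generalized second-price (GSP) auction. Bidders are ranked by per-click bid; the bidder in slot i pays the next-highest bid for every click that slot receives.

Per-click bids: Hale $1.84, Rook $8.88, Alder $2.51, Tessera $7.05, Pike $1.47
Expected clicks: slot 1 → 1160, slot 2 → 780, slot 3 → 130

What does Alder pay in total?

Alder pays $239.20

Sorting advertisers: $8.88 (Rook) > $7.05 (Tessera) > $2.51 (Alder) > $1.84 (Hale) > …
Alder holds slot 3 → pays next bid $1.84 × 130 clicks = $239.20.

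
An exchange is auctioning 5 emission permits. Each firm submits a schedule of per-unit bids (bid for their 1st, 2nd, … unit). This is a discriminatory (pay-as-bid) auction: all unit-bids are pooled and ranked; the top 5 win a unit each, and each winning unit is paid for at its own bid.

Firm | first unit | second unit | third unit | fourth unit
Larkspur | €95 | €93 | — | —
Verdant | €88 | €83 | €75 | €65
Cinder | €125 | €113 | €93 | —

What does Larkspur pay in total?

All unit-bids, highest first — top 5: 125 (Cinder-1), 113 (Cinder-2), 95 (Larkspur-1), 93 (Larkspur-2), 93 (Cinder-3)
Next rejected bid: €88 (not a price — pay-as-bid).
Larkspur's winning unit-bids: 95 + 93 = €188.

Larkspur pays €188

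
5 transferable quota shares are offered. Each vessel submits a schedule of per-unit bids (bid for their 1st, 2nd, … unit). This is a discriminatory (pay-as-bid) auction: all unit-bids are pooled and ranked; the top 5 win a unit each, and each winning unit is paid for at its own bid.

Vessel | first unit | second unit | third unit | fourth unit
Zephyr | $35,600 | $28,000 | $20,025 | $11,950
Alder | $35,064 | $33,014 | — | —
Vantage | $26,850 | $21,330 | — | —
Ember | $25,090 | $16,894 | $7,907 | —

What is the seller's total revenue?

Total revenue: $158,528

Pooled unit-bids ranked (top 5): 35,600 (Zephyr-1), 35,064 (Alder-1), 33,014 (Alder-2), 28,000 (Zephyr-2), 26,850 (Vantage-1)
Next rejected bid: $25,090 (not a price — pay-as-bid).
Each winning unit pays its own bid.
Revenue = 35,600 + 35,064 + 33,014 + 28,000 + 26,850 = $158,528.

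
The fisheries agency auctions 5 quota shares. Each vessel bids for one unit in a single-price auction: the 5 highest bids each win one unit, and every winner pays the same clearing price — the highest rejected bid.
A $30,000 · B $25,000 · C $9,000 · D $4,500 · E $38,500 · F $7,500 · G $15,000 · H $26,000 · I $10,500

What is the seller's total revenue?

Bids ranked high→low: 38,500 (E), 30,000 (A), 26,000 (H), 25,000 (B), 15,000 (G), 10,500 (I), 9,000 (C), …
Winners (5 units): E, A, H, B, G.
Clearing price = highest rejected bid = $10,500.
Total revenue = 5 × $10,500 = $52,500.

Total revenue: $52,500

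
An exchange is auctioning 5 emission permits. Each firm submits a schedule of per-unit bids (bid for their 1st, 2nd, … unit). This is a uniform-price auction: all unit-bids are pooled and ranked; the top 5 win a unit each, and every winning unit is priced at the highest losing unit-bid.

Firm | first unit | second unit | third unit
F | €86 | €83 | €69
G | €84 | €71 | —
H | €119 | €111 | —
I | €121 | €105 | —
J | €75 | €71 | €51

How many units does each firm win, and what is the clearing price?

F 1, H 2, I 2; clearing price €84

Pooled unit-bids ranked (top 5): 121 (I-1), 119 (H-1), 111 (H-2), 105 (I-2), 86 (F-1)
First bid not allocated: €84.
Allocation: F 1, H 2, I 2.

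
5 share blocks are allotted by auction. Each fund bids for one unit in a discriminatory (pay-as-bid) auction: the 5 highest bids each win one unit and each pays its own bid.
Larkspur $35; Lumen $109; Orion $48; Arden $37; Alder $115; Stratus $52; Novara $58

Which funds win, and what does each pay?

Alder $115, Lumen $109, Novara $58, Stratus $52, Orion $48

Bids ranked high→low: 115 (Alder), 109 (Lumen), 58 (Novara), 52 (Stratus), 48 (Orion), 37 (Arden), 35 (Larkspur)
Top 5: Alder, Lumen, Novara, Stratus, Orion.
Each winner pays its own bid: Alder $115, Lumen $109, Novara $58, Stratus $52, Orion $48.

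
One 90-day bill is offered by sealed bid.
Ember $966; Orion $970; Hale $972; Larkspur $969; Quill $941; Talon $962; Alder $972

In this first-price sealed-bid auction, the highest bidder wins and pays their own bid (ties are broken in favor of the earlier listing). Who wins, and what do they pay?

Hale pays $972

Rule: the highest bidder wins and pays their own bid.
Bids ranked: 972 (Hale) > 972 (Alder) > 970 (Orion) > 969 (Larkspur) > 966 (Ember) > 962 (Talon) > …
Hale and Alder tie at $972; tie-break gives it to Hale.
Hale has the highest bid and pays exactly that: $972.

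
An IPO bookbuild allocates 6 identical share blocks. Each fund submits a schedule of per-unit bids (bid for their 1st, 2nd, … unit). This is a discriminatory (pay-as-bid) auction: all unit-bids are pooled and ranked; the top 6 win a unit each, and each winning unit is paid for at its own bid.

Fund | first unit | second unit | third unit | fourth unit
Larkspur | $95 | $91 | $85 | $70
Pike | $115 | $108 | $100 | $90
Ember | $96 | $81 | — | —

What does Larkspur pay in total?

Larkspur pays $186

Pooled unit-bids ranked (top 6): 115 (Pike-1), 108 (Pike-2), 100 (Pike-3), 96 (Ember-1), 95 (Larkspur-1), 91 (Larkspur-2)
Next rejected bid: $90 (not a price — pay-as-bid).
Larkspur's winning unit-bids: 95 + 91 = $186.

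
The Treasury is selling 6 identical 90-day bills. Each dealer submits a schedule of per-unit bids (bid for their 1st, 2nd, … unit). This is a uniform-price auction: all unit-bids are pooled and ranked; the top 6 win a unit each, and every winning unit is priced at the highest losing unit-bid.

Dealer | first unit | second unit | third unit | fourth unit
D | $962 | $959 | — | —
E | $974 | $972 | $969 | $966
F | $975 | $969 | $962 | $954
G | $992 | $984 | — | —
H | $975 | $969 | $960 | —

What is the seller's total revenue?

Total revenue: $5,814

All unit-bids, highest first — top 6: 992 (G-1), 984 (G-2), 975 (F-1), 975 (H-1), 974 (E-1), 972 (E-2)
First bid not allocated: $969.
Allocation: E 2, F 1, G 2, H 1. Every unit priced at $969.
Revenue = 6 × 969 = $5,814.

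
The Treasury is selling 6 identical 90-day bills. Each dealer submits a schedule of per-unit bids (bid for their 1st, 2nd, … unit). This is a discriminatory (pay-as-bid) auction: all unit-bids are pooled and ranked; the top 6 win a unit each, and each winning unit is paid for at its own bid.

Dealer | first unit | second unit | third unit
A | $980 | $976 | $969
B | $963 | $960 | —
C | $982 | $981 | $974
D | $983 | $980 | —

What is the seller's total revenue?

Pooled unit-bids ranked (top 6): 983 (D-1), 982 (C-1), 981 (C-2), 980 (A-1), 980 (D-2), 976 (A-2)
Next rejected bid: $974 (not a price — pay-as-bid).
Each winning unit pays its own bid.
Revenue = 983 + 982 + 981 + 980 + 980 + 976 = $5,882.

Total revenue: $5,882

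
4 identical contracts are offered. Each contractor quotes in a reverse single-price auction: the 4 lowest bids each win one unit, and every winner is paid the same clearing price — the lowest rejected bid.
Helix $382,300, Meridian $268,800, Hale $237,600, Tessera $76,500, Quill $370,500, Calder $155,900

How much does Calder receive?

Calder is paid $370,500

Ordering the bids: 76,500 (Tessera), 155,900 (Calder), 237,600 (Hale), 268,800 (Meridian), 370,500 (Quill), 382,300 (Helix)
The 4 lowest are Tessera, Calder, Hale, Meridian.
First losing bid is Quill's $370,500, which sets the uniform price.
Calder wins → is paid $370,500.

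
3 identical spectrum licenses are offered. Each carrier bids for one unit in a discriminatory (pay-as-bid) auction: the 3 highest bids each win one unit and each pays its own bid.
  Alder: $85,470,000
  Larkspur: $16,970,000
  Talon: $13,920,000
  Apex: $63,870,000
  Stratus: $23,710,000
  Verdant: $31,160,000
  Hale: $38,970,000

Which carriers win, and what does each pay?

Bids ranked high→low: 85,470,000 (Alder), 63,870,000 (Apex), 38,970,000 (Hale), 31,160,000 (Verdant), 23,710,000 (Stratus), …
Winners (3 units): Alder, Apex, Hale.
Each winner pays its own bid: Alder $85,470,000, Apex $63,870,000, Hale $38,970,000.

Alder $85,470,000, Apex $63,870,000, Hale $38,970,000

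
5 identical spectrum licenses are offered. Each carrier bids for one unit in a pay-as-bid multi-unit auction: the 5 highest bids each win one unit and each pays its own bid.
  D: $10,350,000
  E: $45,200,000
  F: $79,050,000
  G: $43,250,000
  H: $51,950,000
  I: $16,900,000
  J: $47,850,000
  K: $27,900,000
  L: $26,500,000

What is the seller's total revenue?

Total revenue: $267,300,000

Ordering the bids: 79,050,000 (F), 51,950,000 (H), 47,850,000 (J), 45,200,000 (E), 43,250,000 (G), 27,900,000 (K), 26,500,000 (L), …
Winners (5 units): F, H, J, E, G.
Total revenue = 79,050,000 + 51,950,000 + 47,850,000 + 45,200,000 + 43,250,000 = $267,300,000.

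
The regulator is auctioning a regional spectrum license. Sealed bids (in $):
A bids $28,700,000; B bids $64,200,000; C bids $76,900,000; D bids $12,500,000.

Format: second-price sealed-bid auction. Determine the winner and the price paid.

Bids in order: 76,900,000 (C) > 64,200,000 (B) > 28,700,000 (A) > 12,500,000 (D)
C wins with the highest bid; price is set by the runner-up at $64,200,000.

C pays $64,200,000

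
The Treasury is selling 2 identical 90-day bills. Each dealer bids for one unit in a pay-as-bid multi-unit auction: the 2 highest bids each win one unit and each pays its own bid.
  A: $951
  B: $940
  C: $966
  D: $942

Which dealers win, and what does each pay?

C $966, A $951

Sorting: 966 (C), 951 (A), 942 (D), 940 (B)
Top 2: C, A.
Each winner pays its own bid: C $966, A $951.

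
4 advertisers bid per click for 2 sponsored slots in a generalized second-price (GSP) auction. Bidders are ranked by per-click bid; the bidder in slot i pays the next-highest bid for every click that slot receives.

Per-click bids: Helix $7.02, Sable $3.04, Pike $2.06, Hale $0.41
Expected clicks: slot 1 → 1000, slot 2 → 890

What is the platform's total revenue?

Total revenue: $4873.40

Per-click bids in order: $7.02 (Helix) > $3.04 (Sable) > $2.06 (Pike) > …
Slot 1: Helix pays $3.04 × 1000 = $3040.00
Slot 2: Sable pays $2.06 × 890 = $1833.40
Total = $4873.40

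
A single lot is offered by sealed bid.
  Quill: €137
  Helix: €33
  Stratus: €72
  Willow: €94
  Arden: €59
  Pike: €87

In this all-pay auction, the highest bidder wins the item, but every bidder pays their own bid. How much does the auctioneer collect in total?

Total revenue: €482

All-pay auction: the highest bidder wins the item, but every bidder pays their own bid.
Bids in order: 137 (Quill) > 94 (Willow) > 87 (Pike) > 72 (Stratus) > 59 (Arden) > 33 (Helix)
Every bidder forfeits their bid regardless of winning.
Revenue = 137 + 33 + 72 + 94 + 59 + 87 = €482.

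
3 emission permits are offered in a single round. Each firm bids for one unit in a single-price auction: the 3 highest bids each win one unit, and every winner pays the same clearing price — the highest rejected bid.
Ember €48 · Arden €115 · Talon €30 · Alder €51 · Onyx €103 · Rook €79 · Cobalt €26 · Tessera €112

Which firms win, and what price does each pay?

Bids ranked high→low: 115 (Arden), 112 (Tessera), 103 (Onyx), 79 (Rook), 51 (Alder), …
Top 3: Arden, Tessera, Onyx.
Clearing price = highest rejected bid = €79.

Arden, Tessera, Onyx; each pays €79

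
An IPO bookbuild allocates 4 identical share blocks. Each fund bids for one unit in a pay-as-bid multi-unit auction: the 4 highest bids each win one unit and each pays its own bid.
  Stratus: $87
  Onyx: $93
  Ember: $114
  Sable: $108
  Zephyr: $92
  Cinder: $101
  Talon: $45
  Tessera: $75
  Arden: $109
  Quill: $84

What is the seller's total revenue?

Total revenue: $432

Bids ranked high→low: 114 (Ember), 109 (Arden), 108 (Sable), 101 (Cinder), 93 (Onyx), 92 (Zephyr), …
Winners (4 units): Ember, Arden, Sable, Cinder.
Total revenue = 114 + 109 + 108 + 101 = $432.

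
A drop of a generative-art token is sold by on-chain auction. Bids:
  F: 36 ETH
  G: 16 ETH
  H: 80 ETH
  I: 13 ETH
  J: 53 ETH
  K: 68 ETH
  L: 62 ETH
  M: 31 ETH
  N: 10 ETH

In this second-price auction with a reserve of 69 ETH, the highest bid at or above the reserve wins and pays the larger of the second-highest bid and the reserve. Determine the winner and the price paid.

H pays 69 ETH

Sorting bids: 80 (H) > 68 (K) > 62 (L) > 53 (J) > 36 (F) > 31 (M) > …
Highest eligible bid: H at 80 ETH.
max(second-highest 68 ETH, reserve 69 ETH) = 69 ETH.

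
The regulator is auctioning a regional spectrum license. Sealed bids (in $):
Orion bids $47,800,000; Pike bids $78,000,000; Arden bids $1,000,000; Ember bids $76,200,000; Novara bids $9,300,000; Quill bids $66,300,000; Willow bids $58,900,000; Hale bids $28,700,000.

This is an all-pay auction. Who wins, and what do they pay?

Pike pays $78,000,000

Bids ranked: 78,000,000 (Pike) > 76,200,000 (Ember) > 66,300,000 (Quill) > 58,900,000 (Willow) > 47,800,000 (Orion) > 28,700,000 (Hale) > …
Pike is highest and takes the item; every bidder forfeits their bid.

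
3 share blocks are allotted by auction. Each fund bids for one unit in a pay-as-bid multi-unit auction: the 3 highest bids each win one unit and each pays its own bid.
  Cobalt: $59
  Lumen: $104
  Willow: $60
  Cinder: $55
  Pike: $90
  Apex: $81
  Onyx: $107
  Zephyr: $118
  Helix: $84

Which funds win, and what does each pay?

Zephyr $118, Onyx $107, Lumen $104

Bids ranked high→low: 118 (Zephyr), 107 (Onyx), 104 (Lumen), 90 (Pike), 84 (Helix), …
Winners (3 units): Zephyr, Onyx, Lumen.
Each winner pays its own bid: Zephyr $118, Onyx $107, Lumen $104.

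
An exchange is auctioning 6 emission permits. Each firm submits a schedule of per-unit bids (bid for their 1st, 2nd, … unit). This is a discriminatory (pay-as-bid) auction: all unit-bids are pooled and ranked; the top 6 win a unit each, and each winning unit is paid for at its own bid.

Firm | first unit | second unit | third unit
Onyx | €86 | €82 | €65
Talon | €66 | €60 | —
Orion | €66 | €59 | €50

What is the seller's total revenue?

All unit-bids, highest first — top 6: 86 (Onyx-1), 82 (Onyx-2), 66 (Talon-1), 66 (Orion-1), 65 (Onyx-3), 60 (Talon-2)
Next rejected bid: €59 (not a price — pay-as-bid).
Each winning unit pays its own bid.
Revenue = 86 + 82 + 66 + 66 + 65 + 60 = €425.

Total revenue: €425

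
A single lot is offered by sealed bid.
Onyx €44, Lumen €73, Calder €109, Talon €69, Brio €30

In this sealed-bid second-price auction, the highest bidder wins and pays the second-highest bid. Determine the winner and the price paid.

Calder pays €73

Bids ranked: 109 (Calder) > 73 (Lumen) > 69 (Talon) > 44 (Onyx) > 30 (Brio)
Calder wins with the highest bid; price is set by the runner-up at €73.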